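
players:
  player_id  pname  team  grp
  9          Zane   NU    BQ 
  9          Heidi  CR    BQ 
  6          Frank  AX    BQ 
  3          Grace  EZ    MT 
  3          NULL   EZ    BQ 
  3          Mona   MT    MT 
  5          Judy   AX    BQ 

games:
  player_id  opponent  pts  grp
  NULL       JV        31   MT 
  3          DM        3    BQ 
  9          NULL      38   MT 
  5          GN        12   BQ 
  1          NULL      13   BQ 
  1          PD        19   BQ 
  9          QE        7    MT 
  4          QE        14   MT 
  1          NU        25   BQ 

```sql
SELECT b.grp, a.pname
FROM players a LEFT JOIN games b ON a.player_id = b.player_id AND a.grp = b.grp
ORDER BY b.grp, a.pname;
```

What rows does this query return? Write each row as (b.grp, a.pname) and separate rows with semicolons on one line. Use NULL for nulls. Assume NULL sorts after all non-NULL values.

LEFT JOIN keeps every row from `players`; unmatched rows get NULL for `games`'s columns.
Matching on a.player_id = b.player_id AND a.grp = b.grp. A NULL in a compared column never satisfies the condition.
Matched pairs: 2; unmatched a rows kept: 5.

(BQ, Judy); (BQ, NULL); (NULL, Frank); (NULL, Grace); (NULL, Heidi); (NULL, Mona); (NULL, Zane)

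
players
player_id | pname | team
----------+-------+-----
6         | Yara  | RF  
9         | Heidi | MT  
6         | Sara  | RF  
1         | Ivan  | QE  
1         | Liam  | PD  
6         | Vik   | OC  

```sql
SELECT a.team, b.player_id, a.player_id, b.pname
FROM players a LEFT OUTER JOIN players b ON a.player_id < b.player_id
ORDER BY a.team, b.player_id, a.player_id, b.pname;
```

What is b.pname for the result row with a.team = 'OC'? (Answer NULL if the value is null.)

Heidi

LEFT JOIN keeps every row from `players a`; unmatched rows get NULL for `players b`'s columns.
Matching on a.player_id < b.player_id.
- a (player_id=6) pairs with 1 row(s) of b.
- a (player_id=9) has no partner → padded with NULL.
- a (player_id=6) pairs with 1 row(s) of b.
- a (player_id=1) pairs with 4 row(s) of b.
- a (player_id=1) pairs with 4 row(s) of b.
- a (player_id=6) pairs with 1 row(s) of b.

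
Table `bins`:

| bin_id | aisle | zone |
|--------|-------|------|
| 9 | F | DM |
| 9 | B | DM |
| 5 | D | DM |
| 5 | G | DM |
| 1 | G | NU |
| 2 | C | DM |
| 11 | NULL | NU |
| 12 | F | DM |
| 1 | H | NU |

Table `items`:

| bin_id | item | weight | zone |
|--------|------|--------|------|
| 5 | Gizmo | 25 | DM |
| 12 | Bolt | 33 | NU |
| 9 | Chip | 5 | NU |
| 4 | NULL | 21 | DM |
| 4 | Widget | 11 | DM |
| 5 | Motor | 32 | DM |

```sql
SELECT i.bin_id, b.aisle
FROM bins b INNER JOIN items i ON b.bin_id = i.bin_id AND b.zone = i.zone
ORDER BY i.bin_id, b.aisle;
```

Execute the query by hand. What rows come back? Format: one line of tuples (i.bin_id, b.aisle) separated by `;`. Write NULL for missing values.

(5, D); (5, D); (5, G); (5, G)

INNER JOIN keeps only pairs where the ON condition holds.
Matching on b.bin_id = i.bin_id AND b.zone = i.zone.
Matched pairs: 4.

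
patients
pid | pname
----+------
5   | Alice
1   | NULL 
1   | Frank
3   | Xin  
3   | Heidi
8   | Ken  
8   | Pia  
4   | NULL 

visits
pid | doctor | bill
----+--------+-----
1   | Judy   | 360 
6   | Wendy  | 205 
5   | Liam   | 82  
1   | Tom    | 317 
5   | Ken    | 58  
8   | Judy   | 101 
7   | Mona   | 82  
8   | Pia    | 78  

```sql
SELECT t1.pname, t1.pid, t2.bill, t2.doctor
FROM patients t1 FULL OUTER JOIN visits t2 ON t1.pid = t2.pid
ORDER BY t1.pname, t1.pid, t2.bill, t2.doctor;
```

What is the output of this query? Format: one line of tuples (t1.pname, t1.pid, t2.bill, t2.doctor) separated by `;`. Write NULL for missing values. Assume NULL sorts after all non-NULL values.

FULL OUTER JOIN keeps every row from both sides; unmatched rows get NULL for the other side's columns.
Matching on t1.pid = t2.pid.
- pid=5: 2 matching t2 row(s), so 2 row(s) emitted.
- pid=1: 2 matching t2 row(s), so 2 row(s) emitted.
- pid=1: 2 matching t2 row(s), so 2 row(s) emitted.
- pid=3: no t2 row matches, row kept with t2 columns NULL.
- pid=3: no t2 row matches, row kept with t2 columns NULL.
- pid=8: 2 matching t2 row(s), so 2 row(s) emitted.
- pid=8: 2 matching t2 row(s), so 2 row(s) emitted.
- pid=4: no t2 row matches, row kept with t2 columns NULL.
- 2 row(s) from t2 found no t1 partner → padded with NULL.

(Alice, 5, 58, Ken); (Alice, 5, 82, Liam); (Frank, 1, 317, Tom); (Frank, 1, 360, Judy); (Heidi, 3, NULL, NULL); (Ken, 8, 78, Pia); (Ken, 8, 101, Judy); (Pia, 8, 78, Pia); (Pia, 8, 101, Judy); (Xin, 3, NULL, NULL); (NULL, 1, 317, Tom); (NULL, 1, 360, Judy); (NULL, 4, NULL, NULL); (NULL, NULL, 82, Mona); (NULL, NULL, 205, Wendy)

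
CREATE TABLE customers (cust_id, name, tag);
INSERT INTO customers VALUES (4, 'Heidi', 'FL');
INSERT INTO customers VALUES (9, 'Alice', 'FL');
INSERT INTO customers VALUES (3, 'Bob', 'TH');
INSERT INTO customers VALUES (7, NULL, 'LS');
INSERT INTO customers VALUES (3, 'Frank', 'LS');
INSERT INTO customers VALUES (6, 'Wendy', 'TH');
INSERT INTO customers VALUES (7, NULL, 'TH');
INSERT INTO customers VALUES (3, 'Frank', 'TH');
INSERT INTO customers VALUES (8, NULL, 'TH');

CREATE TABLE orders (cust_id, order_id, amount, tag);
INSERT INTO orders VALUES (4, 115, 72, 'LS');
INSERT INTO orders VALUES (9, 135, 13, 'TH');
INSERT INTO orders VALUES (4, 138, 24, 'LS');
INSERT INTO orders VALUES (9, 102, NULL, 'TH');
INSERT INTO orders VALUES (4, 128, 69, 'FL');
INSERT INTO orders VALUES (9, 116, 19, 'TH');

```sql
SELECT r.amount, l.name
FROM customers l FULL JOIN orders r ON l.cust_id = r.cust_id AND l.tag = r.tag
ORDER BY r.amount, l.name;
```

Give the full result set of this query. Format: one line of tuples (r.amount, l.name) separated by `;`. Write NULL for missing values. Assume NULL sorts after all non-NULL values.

(13, NULL); (19, NULL); (24, NULL); (69, Heidi); (72, NULL); (NULL, Alice); (NULL, Bob); (NULL, Frank); (NULL, Frank); (NULL, Wendy); (NULL, NULL); (NULL, NULL); (NULL, NULL); (NULL, NULL)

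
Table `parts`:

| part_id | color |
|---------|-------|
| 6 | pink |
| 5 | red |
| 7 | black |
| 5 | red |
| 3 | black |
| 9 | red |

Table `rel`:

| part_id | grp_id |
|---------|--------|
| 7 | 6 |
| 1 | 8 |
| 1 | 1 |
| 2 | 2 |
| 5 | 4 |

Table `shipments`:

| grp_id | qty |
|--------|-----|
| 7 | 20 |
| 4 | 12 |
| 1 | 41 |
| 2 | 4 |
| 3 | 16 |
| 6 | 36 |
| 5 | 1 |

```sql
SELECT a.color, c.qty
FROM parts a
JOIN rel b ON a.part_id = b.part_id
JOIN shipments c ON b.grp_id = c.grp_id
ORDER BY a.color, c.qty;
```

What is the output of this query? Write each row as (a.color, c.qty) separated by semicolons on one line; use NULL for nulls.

Step 1 — a INNER JOIN b on part_id → 3 row(s).
Then INNER JOIN `shipments c` on grp_id: keep only rows whose b.grp_id appears in c.

(black, 36); (red, 12); (red, 12)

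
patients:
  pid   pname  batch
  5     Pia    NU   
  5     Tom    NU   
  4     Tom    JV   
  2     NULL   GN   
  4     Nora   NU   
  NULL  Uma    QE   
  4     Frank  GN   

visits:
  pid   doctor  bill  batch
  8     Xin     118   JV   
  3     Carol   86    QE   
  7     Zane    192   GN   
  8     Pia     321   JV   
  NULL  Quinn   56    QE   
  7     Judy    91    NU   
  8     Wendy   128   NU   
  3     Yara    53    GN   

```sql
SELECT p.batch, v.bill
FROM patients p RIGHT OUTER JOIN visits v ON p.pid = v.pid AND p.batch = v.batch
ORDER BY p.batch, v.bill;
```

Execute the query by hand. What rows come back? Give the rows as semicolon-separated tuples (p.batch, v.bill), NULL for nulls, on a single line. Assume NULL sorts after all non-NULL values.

(NULL, 53); (NULL, 56); (NULL, 86); (NULL, 91); (NULL, 118); (NULL, 128); (NULL, 192); (NULL, 321)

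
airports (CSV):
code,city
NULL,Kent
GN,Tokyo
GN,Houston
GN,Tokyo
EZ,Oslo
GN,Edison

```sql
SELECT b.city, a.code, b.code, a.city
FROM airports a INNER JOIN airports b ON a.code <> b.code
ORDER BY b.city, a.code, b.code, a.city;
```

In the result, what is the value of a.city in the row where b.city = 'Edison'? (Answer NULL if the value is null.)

Oslo

INNER JOIN keeps only pairs where the ON condition holds.
Matching on a.code <> b.code. A NULL in a compared column never satisfies the condition.
- a (code=NULL) has no partner → excluded.
- a (code=GN) pairs with 1 row(s) of b.
- a (code=GN) pairs with 1 row(s) of b.
- a (code=GN) pairs with 1 row(s) of b.
- a (code=EZ) pairs with 4 row(s) of b.
- a (code=GN) pairs with 1 row(s) of b.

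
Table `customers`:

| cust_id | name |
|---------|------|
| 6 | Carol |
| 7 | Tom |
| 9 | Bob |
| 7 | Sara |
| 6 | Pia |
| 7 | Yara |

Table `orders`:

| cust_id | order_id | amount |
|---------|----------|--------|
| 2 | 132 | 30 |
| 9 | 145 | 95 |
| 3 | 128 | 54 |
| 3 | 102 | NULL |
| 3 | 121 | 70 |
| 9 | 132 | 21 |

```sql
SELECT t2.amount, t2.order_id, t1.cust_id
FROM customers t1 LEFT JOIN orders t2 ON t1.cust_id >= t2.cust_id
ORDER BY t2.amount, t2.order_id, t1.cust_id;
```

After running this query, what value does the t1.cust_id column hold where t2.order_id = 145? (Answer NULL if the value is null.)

9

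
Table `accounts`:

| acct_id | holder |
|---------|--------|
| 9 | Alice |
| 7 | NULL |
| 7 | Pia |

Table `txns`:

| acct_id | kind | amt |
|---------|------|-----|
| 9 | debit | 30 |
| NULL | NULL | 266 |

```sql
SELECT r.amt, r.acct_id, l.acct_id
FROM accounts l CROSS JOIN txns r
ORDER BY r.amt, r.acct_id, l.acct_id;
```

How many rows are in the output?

6

CROSS JOIN pairs every row of `accounts` with every row of `txns`: 3 × 2 = 6 rows.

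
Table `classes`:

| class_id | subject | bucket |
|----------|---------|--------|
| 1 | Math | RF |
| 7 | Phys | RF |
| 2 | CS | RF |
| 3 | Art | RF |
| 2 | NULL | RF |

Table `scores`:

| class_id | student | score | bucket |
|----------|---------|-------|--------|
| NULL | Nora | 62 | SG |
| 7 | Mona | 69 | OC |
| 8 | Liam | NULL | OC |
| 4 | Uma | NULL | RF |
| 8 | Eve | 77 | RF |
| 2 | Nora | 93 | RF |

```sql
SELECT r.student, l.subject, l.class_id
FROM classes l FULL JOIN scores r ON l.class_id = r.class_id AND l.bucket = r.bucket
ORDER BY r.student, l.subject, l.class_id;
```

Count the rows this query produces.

10

FULL OUTER JOIN keeps every row from both sides; unmatched rows get NULL for the other side's columns.
Matching on l.class_id = r.class_id AND l.bucket = r.bucket. A NULL in a compared column never satisfies the condition.
- class_id=1, bucket=RF: no r row matches, row kept with r columns NULL.
- class_id=7, bucket=RF: no r row matches, row kept with r columns NULL.
- class_id=2, bucket=RF: 1 matching r row(s), so 1 row(s) emitted.
- class_id=3, bucket=RF: no r row matches, row kept with r columns NULL.
- class_id=2, bucket=RF: 1 matching r row(s), so 1 row(s) emitted.
- 5 row(s) from r found no l partner → padded with NULL.
Total: 2 matched + 8 padded = 10 rows.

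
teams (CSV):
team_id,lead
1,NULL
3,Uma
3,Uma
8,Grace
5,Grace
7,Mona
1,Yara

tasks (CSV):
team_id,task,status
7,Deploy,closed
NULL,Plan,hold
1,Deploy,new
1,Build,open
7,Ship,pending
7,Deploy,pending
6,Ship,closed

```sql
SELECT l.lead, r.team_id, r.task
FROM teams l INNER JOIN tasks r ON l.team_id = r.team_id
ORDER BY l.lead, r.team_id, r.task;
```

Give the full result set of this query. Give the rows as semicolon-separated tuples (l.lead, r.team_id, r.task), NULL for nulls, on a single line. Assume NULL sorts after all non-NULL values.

(Mona, 7, Deploy); (Mona, 7, Deploy); (Mona, 7, Ship); (Yara, 1, Build); (Yara, 1, Deploy); (NULL, 1, Build); (NULL, 1, Deploy)

INNER JOIN keeps only pairs where the ON condition holds.
Matching on l.team_id = r.team_id. A NULL in a compared column never satisfies the condition.
- l[0] team_id=1 → 2 match(es) in r → 2 row(s).
- l[1] team_id=3 → no match; dropped.
- l[2] team_id=3 → no match; dropped.
- l[3] team_id=8 → no match; dropped.
- l[4] team_id=5 → no match; dropped.
- l[5] team_id=7 → 3 match(es) in r → 3 row(s).
- l[6] team_id=1 → 2 match(es) in r → 2 row(s).
After projecting and ordering:
l.lead | r.team_id | r.task
Mona | 7 | Deploy
Mona | 7 | Deploy
Mona | 7 | Ship
Yara | 1 | Build
Yara | 1 | Deploy
NULL | 1 | Build
NULL | 1 | Deploy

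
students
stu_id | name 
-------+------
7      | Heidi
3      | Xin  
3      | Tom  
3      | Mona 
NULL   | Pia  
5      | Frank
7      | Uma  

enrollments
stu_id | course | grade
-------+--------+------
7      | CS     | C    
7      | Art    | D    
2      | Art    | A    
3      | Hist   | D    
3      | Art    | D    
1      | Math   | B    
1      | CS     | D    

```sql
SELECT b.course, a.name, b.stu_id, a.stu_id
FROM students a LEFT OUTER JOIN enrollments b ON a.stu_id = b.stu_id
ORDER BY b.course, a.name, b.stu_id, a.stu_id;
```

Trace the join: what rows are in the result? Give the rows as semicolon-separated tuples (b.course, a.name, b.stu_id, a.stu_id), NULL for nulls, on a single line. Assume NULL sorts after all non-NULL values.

(Art, Heidi, 7, 7); (Art, Mona, 3, 3); (Art, Tom, 3, 3); (Art, Uma, 7, 7); (Art, Xin, 3, 3); (CS, Heidi, 7, 7); (CS, Uma, 7, 7); (Hist, Mona, 3, 3); (Hist, Tom, 3, 3); (Hist, Xin, 3, 3); (NULL, Frank, NULL, 5); (NULL, Pia, NULL, NULL)

LEFT JOIN keeps every row from `students`; unmatched rows get NULL for `enrollments`'s columns.
Matching on a.stu_id = b.stu_id. A NULL in a compared column never satisfies the condition.
Matched pairs: 10; unmatched a rows kept: 2.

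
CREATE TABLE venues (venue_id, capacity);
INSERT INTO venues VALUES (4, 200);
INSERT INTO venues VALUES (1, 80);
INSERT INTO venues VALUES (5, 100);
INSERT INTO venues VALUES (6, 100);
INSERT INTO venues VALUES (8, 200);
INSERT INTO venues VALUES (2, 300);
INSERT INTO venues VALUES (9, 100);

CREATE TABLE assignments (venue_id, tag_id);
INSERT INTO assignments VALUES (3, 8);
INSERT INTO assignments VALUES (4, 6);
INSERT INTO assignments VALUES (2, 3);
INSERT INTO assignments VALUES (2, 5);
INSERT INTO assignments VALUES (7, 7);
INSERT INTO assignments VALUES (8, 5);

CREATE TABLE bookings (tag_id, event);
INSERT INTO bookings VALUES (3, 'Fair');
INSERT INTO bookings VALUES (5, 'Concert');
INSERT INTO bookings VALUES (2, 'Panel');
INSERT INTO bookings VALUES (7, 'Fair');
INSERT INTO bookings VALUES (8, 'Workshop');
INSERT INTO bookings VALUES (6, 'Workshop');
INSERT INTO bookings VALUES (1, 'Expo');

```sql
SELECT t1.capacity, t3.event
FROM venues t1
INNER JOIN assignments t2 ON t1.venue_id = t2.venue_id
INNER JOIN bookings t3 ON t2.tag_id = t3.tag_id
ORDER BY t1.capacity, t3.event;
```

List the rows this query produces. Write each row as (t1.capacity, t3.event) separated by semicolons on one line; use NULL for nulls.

(200, Concert); (200, Workshop); (300, Concert); (300, Fair)

Joins associate left-to-right: venues INNER JOIN assignments on venue_id gives 4 intermediate row(s).
Then INNER JOIN `bookings t3` on tag_id: keep only rows whose t2.tag_id appears in t3.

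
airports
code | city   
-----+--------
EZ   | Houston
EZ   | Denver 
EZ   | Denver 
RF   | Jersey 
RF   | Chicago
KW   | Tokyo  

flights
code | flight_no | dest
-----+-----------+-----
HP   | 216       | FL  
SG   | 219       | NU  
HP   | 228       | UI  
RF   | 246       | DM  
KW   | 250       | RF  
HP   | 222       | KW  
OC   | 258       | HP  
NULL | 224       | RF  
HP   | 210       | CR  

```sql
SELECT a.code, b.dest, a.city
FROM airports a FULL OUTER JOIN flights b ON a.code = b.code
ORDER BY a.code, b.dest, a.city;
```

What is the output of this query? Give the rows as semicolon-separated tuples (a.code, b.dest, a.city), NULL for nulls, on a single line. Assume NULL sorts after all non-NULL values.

FULL OUTER JOIN keeps every row from both sides; unmatched rows get NULL for the other side's columns.
Matching on a.code = b.code. A NULL in a compared column never satisfies the condition.
Matched pairs: 3; unmatched a rows kept: 3; unmatched b rows kept: 7.

(EZ, NULL, Denver); (EZ, NULL, Denver); (EZ, NULL, Houston); (KW, RF, Tokyo); (RF, DM, Chicago); (RF, DM, Jersey); (NULL, CR, NULL); (NULL, FL, NULL); (NULL, HP, NULL); (NULL, KW, NULL); (NULL, NU, NULL); (NULL, RF, NULL); (NULL, UI, NULL)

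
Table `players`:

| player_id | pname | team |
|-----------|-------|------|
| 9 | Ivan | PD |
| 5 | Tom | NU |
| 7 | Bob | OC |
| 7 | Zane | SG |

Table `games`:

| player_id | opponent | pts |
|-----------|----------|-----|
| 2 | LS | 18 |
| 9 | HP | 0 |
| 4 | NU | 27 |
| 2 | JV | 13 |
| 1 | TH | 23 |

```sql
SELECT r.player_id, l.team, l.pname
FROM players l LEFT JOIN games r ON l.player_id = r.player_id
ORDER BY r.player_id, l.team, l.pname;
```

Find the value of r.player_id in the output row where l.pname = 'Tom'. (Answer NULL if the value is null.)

NULL

LEFT JOIN keeps every row from `players`; unmatched rows get NULL for `games`'s columns.
Matching on l.player_id = r.player_id.
- player_id=9: 1 matching r row(s), so 1 row(s) emitted.
- player_id=5: no r row matches, row kept with r columns NULL.
- player_id=7: no r row matches, row kept with r columns NULL.
- player_id=7: no r row matches, row kept with r columns NULL.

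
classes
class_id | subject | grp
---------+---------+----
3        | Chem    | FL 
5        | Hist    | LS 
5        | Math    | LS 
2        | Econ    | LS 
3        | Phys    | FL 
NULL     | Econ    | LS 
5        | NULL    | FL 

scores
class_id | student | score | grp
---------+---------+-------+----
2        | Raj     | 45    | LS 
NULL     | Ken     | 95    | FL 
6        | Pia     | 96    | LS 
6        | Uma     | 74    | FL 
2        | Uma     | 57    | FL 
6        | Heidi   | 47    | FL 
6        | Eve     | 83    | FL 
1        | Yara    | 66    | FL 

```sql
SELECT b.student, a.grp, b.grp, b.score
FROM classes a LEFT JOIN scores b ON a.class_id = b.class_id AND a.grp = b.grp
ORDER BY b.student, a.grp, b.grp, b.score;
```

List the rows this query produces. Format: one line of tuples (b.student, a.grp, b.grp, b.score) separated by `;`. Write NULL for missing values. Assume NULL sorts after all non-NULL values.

(Raj, LS, LS, 45); (NULL, FL, NULL, NULL); (NULL, FL, NULL, NULL); (NULL, FL, NULL, NULL); (NULL, LS, NULL, NULL); (NULL, LS, NULL, NULL); (NULL, LS, NULL, NULL)

LEFT JOIN keeps every row from `classes`; unmatched rows get NULL for `scores`'s columns.
Matching on a.class_id = b.class_id AND a.grp = b.grp. A NULL in a compared column never satisfies the condition.
- a row (class_id=3, grp=FL): no match → kept, b columns NULL.
- a row (class_id=5, grp=LS): no match → kept, b columns NULL.
- a row (class_id=5, grp=LS): no match → kept, b columns NULL.
- a row (class_id=2, grp=LS): matches 1 b row(s) → 1 output row(s).
- a row (class_id=3, grp=FL): no match → kept, b columns NULL.
- a row (class_id=NULL, grp=LS): no match → kept, b columns NULL.
- a row (class_id=5, grp=FL): no match → kept, b columns NULL.
After projecting and ordering:
b.student | a.grp | b.grp | b.score
Raj | LS | LS | 45
NULL | FL | NULL | NULL
NULL | FL | NULL | NULL
NULL | FL | NULL | NULL
NULL | LS | NULL | NULL
NULL | LS | NULL | NULL
NULL | LS | NULL | NULL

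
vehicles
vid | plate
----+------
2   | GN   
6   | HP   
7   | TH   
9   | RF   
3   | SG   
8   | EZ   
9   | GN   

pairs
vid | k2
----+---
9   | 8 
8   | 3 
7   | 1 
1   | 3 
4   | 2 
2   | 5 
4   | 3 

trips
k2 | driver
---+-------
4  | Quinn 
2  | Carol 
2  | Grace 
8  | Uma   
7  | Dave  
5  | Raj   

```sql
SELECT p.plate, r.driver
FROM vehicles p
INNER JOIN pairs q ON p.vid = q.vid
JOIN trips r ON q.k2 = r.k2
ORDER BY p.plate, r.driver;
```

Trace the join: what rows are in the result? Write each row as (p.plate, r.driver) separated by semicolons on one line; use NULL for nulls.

(GN, Raj); (GN, Uma); (RF, Uma)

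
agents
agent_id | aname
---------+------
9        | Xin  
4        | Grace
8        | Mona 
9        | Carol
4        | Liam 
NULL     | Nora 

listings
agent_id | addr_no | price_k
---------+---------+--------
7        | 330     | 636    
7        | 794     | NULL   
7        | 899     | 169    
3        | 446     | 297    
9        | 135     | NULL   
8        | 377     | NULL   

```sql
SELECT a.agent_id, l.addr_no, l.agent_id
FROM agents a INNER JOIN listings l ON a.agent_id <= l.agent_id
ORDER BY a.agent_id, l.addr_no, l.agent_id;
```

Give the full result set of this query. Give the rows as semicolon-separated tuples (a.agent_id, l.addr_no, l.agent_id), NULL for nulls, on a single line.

(4, 135, 9); (4, 135, 9); (4, 330, 7); (4, 330, 7); (4, 377, 8); (4, 377, 8); (4, 794, 7); (4, 794, 7); (4, 899, 7); (4, 899, 7); (8, 135, 9); (8, 377, 8); (9, 135, 9); (9, 135, 9)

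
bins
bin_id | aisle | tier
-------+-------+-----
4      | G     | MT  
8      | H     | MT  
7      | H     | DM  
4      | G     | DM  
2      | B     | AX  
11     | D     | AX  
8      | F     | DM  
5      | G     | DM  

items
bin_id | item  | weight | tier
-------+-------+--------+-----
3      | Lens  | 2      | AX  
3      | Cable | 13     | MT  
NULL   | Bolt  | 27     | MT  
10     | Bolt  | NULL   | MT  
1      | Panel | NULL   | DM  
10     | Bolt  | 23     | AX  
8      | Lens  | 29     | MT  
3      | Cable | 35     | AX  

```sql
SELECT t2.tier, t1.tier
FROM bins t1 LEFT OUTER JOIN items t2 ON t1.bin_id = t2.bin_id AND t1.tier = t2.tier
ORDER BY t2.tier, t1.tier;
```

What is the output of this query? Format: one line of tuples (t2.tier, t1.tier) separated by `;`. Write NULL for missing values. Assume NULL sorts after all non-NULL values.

(MT, MT); (NULL, AX); (NULL, AX); (NULL, DM); (NULL, DM); (NULL, DM); (NULL, DM); (NULL, MT)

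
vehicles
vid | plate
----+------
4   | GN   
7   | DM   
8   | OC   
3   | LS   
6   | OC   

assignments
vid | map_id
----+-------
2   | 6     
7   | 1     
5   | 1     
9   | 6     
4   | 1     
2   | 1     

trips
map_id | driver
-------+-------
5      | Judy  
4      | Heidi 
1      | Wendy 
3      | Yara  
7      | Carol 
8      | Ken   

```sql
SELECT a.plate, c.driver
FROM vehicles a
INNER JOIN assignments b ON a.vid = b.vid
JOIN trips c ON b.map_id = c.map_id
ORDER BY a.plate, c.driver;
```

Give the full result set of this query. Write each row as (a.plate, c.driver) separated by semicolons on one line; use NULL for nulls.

Evaluate left to right. First `vehicles a INNER JOIN assignments b` on vid: 2 row(s).
Then INNER JOIN `trips c` on map_id: keep only rows whose b.map_id appears in c.

(DM, Wendy); (GN, Wendy)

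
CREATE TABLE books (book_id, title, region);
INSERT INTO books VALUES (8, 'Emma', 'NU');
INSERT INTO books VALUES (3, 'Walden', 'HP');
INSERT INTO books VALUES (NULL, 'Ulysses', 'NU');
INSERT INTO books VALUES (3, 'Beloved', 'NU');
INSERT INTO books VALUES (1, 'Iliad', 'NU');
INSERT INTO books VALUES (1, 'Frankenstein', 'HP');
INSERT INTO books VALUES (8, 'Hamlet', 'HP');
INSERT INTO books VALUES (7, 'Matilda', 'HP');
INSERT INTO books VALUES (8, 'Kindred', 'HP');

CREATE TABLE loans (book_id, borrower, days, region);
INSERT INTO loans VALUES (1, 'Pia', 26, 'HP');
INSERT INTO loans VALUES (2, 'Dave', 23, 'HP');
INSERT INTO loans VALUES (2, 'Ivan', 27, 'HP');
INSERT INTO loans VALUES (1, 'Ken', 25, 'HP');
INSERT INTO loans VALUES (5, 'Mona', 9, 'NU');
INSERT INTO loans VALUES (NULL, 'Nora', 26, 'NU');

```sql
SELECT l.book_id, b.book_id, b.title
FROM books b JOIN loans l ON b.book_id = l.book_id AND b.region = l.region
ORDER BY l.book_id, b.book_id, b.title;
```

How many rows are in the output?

INNER JOIN keeps only pairs where the ON condition holds.
Matching on b.book_id = l.book_id AND b.region = l.region. A NULL in a compared column never satisfies the condition.
- b row (book_id=8, region=NU): no match → dropped.
- b row (book_id=3, region=HP): no match → dropped.
- b row (book_id=NULL, region=NU): no match → dropped.
- b row (book_id=3, region=NU): no match → dropped.
- b row (book_id=1, region=NU): no match → dropped.
- b row (book_id=1, region=HP): matches 2 l row(s) → 2 output row(s).
- b row (book_id=8, region=HP): no match → dropped.
- b row (book_id=7, region=HP): no match → dropped.
- b row (book_id=8, region=HP): no match → dropped.
Total: 2 rows.

2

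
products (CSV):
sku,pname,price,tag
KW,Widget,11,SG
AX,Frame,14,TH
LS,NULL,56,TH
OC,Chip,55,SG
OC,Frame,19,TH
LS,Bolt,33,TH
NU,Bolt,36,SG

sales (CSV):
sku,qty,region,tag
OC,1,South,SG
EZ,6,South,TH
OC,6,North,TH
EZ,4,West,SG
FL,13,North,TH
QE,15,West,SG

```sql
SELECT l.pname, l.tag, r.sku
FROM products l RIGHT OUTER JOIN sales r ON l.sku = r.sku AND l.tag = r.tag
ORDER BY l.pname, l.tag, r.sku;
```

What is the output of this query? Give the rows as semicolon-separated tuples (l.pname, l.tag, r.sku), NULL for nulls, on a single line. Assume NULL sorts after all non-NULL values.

(Chip, SG, OC); (Frame, TH, OC); (NULL, NULL, EZ); (NULL, NULL, EZ); (NULL, NULL, FL); (NULL, NULL, QE)

RIGHT JOIN keeps every row from `sales`; unmatched rows get NULL for `products`'s columns.
Matching on l.sku = r.sku AND l.tag = r.tag.
Matched pairs: 2; unmatched r rows kept: 4.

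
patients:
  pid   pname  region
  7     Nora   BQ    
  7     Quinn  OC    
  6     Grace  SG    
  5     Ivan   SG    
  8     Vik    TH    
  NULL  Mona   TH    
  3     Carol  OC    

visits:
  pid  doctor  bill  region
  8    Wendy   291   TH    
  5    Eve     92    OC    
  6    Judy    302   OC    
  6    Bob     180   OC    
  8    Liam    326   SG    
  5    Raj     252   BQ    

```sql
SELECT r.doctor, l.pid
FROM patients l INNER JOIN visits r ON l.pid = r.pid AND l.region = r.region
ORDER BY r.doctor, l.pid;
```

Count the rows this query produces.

1

INNER JOIN keeps only pairs where the ON condition holds.
Matching on l.pid = r.pid AND l.region = r.region. A NULL in a compared column never satisfies the condition.
Matched pairs: 1.
Total: 1 rows.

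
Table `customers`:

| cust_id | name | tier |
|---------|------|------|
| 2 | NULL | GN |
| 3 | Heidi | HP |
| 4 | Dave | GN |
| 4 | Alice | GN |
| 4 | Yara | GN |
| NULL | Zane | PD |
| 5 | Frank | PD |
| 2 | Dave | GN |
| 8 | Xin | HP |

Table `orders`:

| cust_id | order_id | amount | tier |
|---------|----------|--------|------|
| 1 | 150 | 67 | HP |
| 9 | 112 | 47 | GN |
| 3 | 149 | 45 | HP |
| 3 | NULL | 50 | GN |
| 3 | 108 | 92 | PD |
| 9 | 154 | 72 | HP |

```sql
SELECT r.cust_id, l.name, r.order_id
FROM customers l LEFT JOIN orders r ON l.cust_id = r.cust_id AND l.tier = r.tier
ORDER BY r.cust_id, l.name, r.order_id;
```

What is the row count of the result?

9

LEFT JOIN keeps every row from `customers`; unmatched rows get NULL for `orders`'s columns.
Matching on l.cust_id = r.cust_id AND l.tier = r.tier. A NULL in a compared column never satisfies the condition.
Matched pairs: 1; unmatched l rows kept: 8.
Total: 1 matched + 8 padded = 9 rows.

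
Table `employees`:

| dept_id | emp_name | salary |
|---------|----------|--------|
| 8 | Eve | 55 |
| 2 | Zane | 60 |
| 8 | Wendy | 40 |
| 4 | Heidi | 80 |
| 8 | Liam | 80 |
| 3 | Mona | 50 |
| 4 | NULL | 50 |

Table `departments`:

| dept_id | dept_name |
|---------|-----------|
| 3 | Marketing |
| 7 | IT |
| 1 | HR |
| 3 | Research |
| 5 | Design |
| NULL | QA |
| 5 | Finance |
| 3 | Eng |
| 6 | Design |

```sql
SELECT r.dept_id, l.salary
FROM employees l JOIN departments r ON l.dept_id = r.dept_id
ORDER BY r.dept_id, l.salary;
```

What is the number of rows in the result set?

3

INNER JOIN keeps only pairs where the ON condition holds.
Matching on l.dept_id = r.dept_id. A NULL in a compared column never satisfies the condition.
Matched pairs: 3.
Total: 3 rows.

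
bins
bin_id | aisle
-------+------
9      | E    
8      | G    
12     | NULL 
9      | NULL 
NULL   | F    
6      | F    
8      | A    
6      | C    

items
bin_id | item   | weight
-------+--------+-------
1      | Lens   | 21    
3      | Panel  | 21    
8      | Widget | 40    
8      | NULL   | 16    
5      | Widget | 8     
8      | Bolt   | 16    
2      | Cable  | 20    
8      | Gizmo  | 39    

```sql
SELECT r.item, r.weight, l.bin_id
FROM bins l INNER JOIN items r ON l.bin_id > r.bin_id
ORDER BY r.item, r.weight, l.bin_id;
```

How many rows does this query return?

40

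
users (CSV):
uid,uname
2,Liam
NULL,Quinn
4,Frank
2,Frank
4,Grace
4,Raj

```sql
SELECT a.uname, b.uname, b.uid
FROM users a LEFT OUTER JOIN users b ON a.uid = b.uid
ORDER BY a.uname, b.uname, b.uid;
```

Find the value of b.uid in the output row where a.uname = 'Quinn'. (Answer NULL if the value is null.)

NULL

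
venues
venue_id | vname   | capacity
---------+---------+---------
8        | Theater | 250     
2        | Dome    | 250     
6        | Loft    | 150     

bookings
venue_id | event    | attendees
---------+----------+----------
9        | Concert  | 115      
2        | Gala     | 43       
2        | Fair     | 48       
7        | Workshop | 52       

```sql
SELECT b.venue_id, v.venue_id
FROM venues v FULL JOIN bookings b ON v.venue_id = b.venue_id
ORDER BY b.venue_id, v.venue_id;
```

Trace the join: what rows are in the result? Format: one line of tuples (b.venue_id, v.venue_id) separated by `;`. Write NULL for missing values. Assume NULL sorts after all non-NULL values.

(2, 2); (2, 2); (7, NULL); (9, NULL); (NULL, 6); (NULL, 8)

FULL OUTER JOIN keeps every row from both sides; unmatched rows get NULL for the other side's columns.
Matching on v.venue_id = b.venue_id.
- v[0] venue_id=8 → no match; kept with NULLs on the b side.
- v[1] venue_id=2 → 2 match(es) in b → 2 row(s).
- v[2] venue_id=6 → no match; kept with NULLs on the b side.
- 2 b row(s) had no v match → kept, v columns NULL.
After projecting and ordering:
b.venue_id | v.venue_id
2 | 2
2 | 2
7 | NULL
9 | NULL
NULL | 6
NULL | 8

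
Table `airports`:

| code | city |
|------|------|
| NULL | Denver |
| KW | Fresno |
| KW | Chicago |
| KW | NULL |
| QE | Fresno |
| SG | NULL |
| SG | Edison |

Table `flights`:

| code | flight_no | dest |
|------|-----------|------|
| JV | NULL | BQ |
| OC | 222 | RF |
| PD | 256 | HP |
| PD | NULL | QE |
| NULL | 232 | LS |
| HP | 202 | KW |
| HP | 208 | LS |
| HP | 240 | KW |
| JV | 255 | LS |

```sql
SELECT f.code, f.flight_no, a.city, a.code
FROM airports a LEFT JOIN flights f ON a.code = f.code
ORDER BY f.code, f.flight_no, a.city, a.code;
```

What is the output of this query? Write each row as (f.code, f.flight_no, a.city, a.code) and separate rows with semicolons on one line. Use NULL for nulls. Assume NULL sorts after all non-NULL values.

(NULL, NULL, Chicago, KW); (NULL, NULL, Denver, NULL); (NULL, NULL, Edison, SG); (NULL, NULL, Fresno, KW); (NULL, NULL, Fresno, QE); (NULL, NULL, NULL, KW); (NULL, NULL, NULL, SG)

LEFT JOIN keeps every row from `airports`; unmatched rows get NULL for `flights`'s columns.
Matching on a.code = f.code. A NULL in a compared column never satisfies the condition.
Matched pairs: 0; unmatched a rows kept: 7.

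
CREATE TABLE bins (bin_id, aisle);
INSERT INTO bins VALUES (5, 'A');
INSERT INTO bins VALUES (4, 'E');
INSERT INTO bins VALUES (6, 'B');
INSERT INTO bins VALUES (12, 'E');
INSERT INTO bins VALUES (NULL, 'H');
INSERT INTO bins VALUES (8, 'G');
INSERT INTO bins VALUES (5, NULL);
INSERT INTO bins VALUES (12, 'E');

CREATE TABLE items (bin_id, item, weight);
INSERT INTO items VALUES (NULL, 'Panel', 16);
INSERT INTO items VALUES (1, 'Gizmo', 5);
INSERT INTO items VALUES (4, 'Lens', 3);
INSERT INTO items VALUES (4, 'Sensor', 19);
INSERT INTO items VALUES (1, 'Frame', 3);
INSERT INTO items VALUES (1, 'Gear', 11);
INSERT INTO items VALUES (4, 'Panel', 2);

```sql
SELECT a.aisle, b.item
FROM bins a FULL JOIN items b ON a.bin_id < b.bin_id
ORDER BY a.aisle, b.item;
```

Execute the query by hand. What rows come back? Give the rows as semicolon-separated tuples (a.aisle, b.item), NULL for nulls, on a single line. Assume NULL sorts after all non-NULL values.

FULL OUTER JOIN keeps every row from both sides; unmatched rows get NULL for the other side's columns.
Matching on a.bin_id < b.bin_id. A NULL in a compared column never satisfies the condition.
Matched pairs: 0; unmatched a rows kept: 8; unmatched b rows kept: 7.

(A, NULL); (B, NULL); (E, NULL); (E, NULL); (E, NULL); (G, NULL); (H, NULL); (NULL, Frame); (NULL, Gear); (NULL, Gizmo); (NULL, Lens); (NULL, Panel); (NULL, Panel); (NULL, Sensor); (NULL, NULL)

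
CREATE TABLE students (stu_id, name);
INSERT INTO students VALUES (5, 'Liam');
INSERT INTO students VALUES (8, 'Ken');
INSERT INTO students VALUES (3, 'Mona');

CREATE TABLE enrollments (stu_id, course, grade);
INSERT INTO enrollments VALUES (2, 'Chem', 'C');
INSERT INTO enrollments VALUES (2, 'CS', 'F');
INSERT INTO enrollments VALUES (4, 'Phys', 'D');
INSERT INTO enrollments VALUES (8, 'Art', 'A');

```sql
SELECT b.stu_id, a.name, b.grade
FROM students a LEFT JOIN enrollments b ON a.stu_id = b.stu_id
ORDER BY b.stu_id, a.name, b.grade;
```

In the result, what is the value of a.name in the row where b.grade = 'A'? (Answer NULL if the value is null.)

LEFT JOIN keeps every row from `students`; unmatched rows get NULL for `enrollments`'s columns.
Matching on a.stu_id = b.stu_id.
Matched pairs: 1; unmatched a rows kept: 2.

Ken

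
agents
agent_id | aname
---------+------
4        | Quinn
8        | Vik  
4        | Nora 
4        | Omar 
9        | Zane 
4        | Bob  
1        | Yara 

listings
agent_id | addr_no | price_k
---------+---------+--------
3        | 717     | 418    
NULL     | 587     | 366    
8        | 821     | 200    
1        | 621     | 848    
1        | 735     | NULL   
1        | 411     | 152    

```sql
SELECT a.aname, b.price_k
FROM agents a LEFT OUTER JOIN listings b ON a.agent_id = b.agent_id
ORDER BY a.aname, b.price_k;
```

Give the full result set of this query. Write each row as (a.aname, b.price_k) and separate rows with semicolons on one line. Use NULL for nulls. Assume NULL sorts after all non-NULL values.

LEFT JOIN keeps every row from `agents`; unmatched rows get NULL for `listings`'s columns.
Matching on a.agent_id = b.agent_id. A NULL in a compared column never satisfies the condition.
- agent_id=4: no b row matches, row kept with b columns NULL.
- agent_id=8: 1 matching b row(s), so 1 row(s) emitted.
- agent_id=4: no b row matches, row kept with b columns NULL.
- agent_id=4: no b row matches, row kept with b columns NULL.
- agent_id=9: no b row matches, row kept with b columns NULL.
- agent_id=4: no b row matches, row kept with b columns NULL.
- agent_id=1: 3 matching b row(s), so 3 row(s) emitted.
After projecting and ordering:
a.aname | b.price_k
Bob | NULL
Nora | NULL
Omar | NULL
Quinn | NULL
Vik | 200
Yara | 152
Yara | 848
Yara | NULL
Zane | NULL

(Bob, NULL); (Nora, NULL); (Omar, NULL); (Quinn, NULL); (Vik, 200); (Yara, 152); (Yara, 848); (Yara, NULL); (Zane, NULL)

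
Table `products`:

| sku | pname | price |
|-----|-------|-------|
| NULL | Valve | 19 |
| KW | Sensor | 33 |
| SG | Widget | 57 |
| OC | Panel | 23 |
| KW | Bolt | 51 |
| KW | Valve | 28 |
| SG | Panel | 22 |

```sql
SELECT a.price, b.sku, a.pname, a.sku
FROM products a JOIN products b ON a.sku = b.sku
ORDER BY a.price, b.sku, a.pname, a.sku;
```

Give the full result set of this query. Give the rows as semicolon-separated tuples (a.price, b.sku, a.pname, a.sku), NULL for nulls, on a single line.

(22, SG, Panel, SG); (22, SG, Panel, SG); (23, OC, Panel, OC); (28, KW, Valve, KW); (28, KW, Valve, KW); (28, KW, Valve, KW); (33, KW, Sensor, KW); (33, KW, Sensor, KW); (33, KW, Sensor, KW); (51, KW, Bolt, KW); (51, KW, Bolt, KW); (51, KW, Bolt, KW); (57, SG, Widget, SG); (57, SG, Widget, SG)

INNER JOIN keeps only pairs where the ON condition holds.
Matching on a.sku = b.sku. A NULL in a compared column never satisfies the condition.
- sku=NULL: no matching b row, dropped.
- sku=KW: 3 matching b row(s), so 3 row(s) emitted.
- sku=SG: 2 matching b row(s), so 2 row(s) emitted.
- sku=OC: 1 matching b row(s), so 1 row(s) emitted.
- sku=KW: 3 matching b row(s), so 3 row(s) emitted.
- sku=KW: 3 matching b row(s), so 3 row(s) emitted.
- sku=SG: 2 matching b row(s), so 2 row(s) emitted.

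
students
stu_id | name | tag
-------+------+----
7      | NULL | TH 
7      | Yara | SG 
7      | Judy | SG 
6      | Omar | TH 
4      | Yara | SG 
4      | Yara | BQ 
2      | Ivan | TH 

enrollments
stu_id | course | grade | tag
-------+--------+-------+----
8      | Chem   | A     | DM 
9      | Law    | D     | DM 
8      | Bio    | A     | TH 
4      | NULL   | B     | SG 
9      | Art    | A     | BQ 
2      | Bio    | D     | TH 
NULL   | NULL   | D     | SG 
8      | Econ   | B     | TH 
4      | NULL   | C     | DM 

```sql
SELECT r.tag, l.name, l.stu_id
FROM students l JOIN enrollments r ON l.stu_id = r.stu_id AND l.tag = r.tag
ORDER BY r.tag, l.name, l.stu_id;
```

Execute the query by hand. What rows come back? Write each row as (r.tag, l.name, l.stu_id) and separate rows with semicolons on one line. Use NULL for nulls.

(SG, Yara, 4); (TH, Ivan, 2)

INNER JOIN keeps only pairs where the ON condition holds.
Matching on l.stu_id = r.stu_id AND l.tag = r.tag. A NULL in a compared column never satisfies the condition.
- l[0] stu_id=7, tag=TH → no match; dropped.
- l[1] stu_id=7, tag=SG → no match; dropped.
- l[2] stu_id=7, tag=SG → no match; dropped.
- l[3] stu_id=6, tag=TH → no match; dropped.
- l[4] stu_id=4, tag=SG → 1 match(es) in r → 1 row(s).
- l[5] stu_id=4, tag=BQ → no match; dropped.
- l[6] stu_id=2, tag=TH → 1 match(es) in r → 1 row(s).
After projecting and ordering:
r.tag | l.name | l.stu_id
SG | Yara | 4
TH | Ivan | 2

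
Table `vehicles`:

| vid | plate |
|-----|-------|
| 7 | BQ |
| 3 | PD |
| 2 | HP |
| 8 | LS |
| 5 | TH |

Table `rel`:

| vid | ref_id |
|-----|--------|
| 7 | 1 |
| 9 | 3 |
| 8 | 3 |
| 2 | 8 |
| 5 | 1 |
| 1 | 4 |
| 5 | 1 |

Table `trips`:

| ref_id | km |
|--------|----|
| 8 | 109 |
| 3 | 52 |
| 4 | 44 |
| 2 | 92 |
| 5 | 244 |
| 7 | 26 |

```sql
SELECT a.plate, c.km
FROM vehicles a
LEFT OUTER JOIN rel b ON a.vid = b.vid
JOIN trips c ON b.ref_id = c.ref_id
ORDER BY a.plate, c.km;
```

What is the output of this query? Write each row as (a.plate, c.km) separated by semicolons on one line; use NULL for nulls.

Joins associate left-to-right: vehicles LEFT JOIN rel on vid gives 6 intermediate row(s).
Then INNER JOIN `trips c` on ref_id: keep only rows whose b.ref_id appears in c.

(HP, 109); (LS, 52)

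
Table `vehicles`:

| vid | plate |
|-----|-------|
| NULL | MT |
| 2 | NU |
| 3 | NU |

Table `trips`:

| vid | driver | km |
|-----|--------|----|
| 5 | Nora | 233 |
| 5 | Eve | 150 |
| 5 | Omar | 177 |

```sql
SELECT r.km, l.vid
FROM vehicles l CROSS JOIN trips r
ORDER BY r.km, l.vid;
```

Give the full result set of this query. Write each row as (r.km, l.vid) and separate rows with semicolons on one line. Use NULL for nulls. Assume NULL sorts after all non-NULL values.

(150, 2); (150, 3); (150, NULL); (177, 2); (177, 3); (177, NULL); (233, 2); (233, 3); (233, NULL)

CROSS JOIN pairs every row of `vehicles` with every row of `trips`: 3 × 3 = 9 rows.
After projecting and ordering:
r.km | l.vid
150 | 2
150 | 3
150 | NULL
177 | 2
177 | 3
177 | NULL
233 | 2
233 | 3
233 | NULL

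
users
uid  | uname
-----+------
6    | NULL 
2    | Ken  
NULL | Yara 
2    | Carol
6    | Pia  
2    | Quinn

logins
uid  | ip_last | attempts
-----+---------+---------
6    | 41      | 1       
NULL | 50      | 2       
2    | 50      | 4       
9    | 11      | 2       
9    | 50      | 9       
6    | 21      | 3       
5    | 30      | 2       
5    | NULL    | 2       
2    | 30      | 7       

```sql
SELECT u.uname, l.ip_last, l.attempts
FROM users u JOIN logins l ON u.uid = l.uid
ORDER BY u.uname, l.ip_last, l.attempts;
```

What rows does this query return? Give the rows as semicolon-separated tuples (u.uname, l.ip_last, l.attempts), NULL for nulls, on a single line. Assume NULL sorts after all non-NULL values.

INNER JOIN keeps only pairs where the ON condition holds.
Matching on u.uid = l.uid. A NULL in a compared column never satisfies the condition.
- u (uid=6) pairs with 2 row(s) of l.
- u (uid=2) pairs with 2 row(s) of l.
- u (uid=NULL) has no partner → excluded.
- u (uid=2) pairs with 2 row(s) of l.
- u (uid=6) pairs with 2 row(s) of l.
- u (uid=2) pairs with 2 row(s) of l.
After projecting and ordering:
u.uname | l.ip_last | l.attempts
Carol | 30 | 7
Carol | 50 | 4
Ken | 30 | 7
Ken | 50 | 4
Pia | 21 | 3
Pia | 41 | 1
Quinn | 30 | 7
Quinn | 50 | 4
NULL | 21 | 3
NULL | 41 | 1

(Carol, 30, 7); (Carol, 50, 4); (Ken, 30, 7); (Ken, 50, 4); (Pia, 21, 3); (Pia, 41, 1); (Quinn, 30, 7); (Quinn, 50, 4); (NULL, 21, 3); (NULL, 41, 1)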